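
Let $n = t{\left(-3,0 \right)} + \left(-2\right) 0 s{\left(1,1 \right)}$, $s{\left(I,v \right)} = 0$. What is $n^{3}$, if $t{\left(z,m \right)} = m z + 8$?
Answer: $512$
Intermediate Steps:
$t{\left(z,m \right)} = 8 + m z$
$n = 8$ ($n = \left(8 + 0 \left(-3\right)\right) + \left(-2\right) 0 \cdot 0 = \left(8 + 0\right) + 0 \cdot 0 = 8 + 0 = 8$)
$n^{3} = 8^{3} = 512$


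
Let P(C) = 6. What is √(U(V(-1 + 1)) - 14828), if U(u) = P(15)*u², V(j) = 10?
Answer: 2*I*√3557 ≈ 119.28*I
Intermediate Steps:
U(u) = 6*u²
√(U(V(-1 + 1)) - 14828) = √(6*10² - 14828) = √(6*100 - 14828) = √(600 - 14828) = √(-14228) = 2*I*√3557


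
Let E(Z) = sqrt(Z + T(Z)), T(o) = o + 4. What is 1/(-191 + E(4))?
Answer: -191/36469 - 2*sqrt(3)/36469 ≈ -0.0053323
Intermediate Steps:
T(o) = 4 + o
E(Z) = sqrt(4 + 2*Z) (E(Z) = sqrt(Z + (4 + Z)) = sqrt(4 + 2*Z))
1/(-191 + E(4)) = 1/(-191 + sqrt(4 + 2*4)) = 1/(-191 + sqrt(4 + 8)) = 1/(-191 + sqrt(12)) = 1/(-191 + 2*sqrt(3))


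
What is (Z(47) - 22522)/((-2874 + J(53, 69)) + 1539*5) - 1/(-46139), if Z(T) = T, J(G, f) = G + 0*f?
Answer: -1036969151/224881486 ≈ -4.6112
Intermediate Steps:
J(G, f) = G (J(G, f) = G + 0 = G)
(Z(47) - 22522)/((-2874 + J(53, 69)) + 1539*5) - 1/(-46139) = (47 - 22522)/((-2874 + 53) + 1539*5) - 1/(-46139) = -22475/(-2821 + 7695) - 1*(-1/46139) = -22475/4874 + 1/46139 = -1036969151/224881486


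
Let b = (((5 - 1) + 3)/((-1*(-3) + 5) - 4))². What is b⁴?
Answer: 5764801/65536 ≈ 87.964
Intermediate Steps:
b = 49/16 (b = ((4 + 3)/((3 + 5) - 4))² = (7/(8 - 4))² = (7/4)² = 49/16 ≈ 3.0625)
b⁴ = (49/16)⁴ = 5764801/65536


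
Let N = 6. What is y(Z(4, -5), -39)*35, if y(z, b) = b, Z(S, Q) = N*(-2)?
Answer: -1365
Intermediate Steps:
Z(S, Q) = -12 (Z(S, Q) = 6*(-2) = -12)
y(Z(4, -5), -39)*35 = -39*35 = -1365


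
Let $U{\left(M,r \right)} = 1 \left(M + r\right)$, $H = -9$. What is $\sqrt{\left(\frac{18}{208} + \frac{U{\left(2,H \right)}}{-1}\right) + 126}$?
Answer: $\frac{\sqrt{359866}}{52} \approx 11.536$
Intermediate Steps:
$U{\left(M,r \right)} = M + r$
$\sqrt{\left(\frac{18}{208} + \frac{U{\left(2,H \right)}}{-1}\right) + 126} = \sqrt{\left(\frac{18}{208} + \frac{2 - 9}{-1}\right) + 126} = \sqrt{\left(18 \cdot \frac{1}{208} - -7\right) + 126} = \sqrt{\left(\frac{9}{104} + 7\right) + 126} = \sqrt{\frac{737}{104} + 126} = \sqrt{\frac{13841}{104}} = \frac{\sqrt{359866}}{52}$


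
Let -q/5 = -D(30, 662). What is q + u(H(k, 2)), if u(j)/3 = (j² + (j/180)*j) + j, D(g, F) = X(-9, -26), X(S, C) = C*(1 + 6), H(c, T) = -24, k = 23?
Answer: 3778/5 ≈ 755.60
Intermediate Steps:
X(S, C) = 7*C (X(S, C) = C*7 = 7*C)
D(g, F) = -182 (D(g, F) = 7*(-26) = -182)
q = -910 (q = -(-5)*(-182) = -5*182 = -910)
u(j) = 3*j + 181*j²/60 (u(j) = 3*((j² + (j/180)*j) + j) = 3*((j² + j²/180) + j) = 3*(181*j²/180 + j) = 3*(j + 181*j²/180) = 3*j + 181*j²/60)
q + u(H(k, 2)) = -910 + (1/60)*(-24)*(180 + 181*(-24)) = -910 + (1/60)*(-24)*(180 - 4344) = -910 + (1/60)*(-24)*(-4164) = -910 + 8328/5 = 3778/5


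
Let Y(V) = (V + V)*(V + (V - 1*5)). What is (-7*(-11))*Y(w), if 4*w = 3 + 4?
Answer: -1617/4 ≈ -404.25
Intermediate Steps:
w = 7/4 (w = (3 + 4)/4 = (¼)*7 = 7/4 ≈ 1.7500)
Y(V) = 2*V*(-5 + 2*V) (Y(V) = (2*V)*(V + (V - 5)) = (2*V)*(V + (-5 + V)) = (2*V)*(-5 + 2*V) = 2*V*(-5 + 2*V))
(-7*(-11))*Y(w) = (-7*(-11))*(2*(7/4)*(-5 + 2*(7/4))) = 77*(2*(7/4)*(-5 + 7/2)) = 77*(2*(7/4)*(-3/2)) = 77*(-21/4) = -1617/4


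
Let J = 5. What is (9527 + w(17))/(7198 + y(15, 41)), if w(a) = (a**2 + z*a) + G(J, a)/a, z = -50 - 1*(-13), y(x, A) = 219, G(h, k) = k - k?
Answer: 9187/7417 ≈ 1.2386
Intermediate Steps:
G(h, k) = 0
z = -37 (z = -50 + 13 = -37)
w(a) = a**2 - 37*a (w(a) = (a**2 - 37*a) + 0/a = (a**2 - 37*a) + 0 = a**2 - 37*a)
(9527 + w(17))/(7198 + y(15, 41)) = (9527 + 17*(-37 + 17))/(7198 + 219) = (9527 + 17*(-20))/7417 = (9527 - 340)*(1/7417) = 9187*(1/7417) = 9187/7417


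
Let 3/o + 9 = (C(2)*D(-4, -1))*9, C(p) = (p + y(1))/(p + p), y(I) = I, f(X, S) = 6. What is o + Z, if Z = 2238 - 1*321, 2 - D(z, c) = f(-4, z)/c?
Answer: 28756/15 ≈ 1917.1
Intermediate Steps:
D(z, c) = 2 - 6/c
C(p) = (1 + p)/(2*p) (C(p) = (p + 1)/(p + p) = (1 + p)/((2*p)) = (1 + p)*(1/(2*p)) = (1 + p)/(2*p))
o = 1/15 (o = 3/(-9 + (((½)*(1 + 2)/2)*(2 - 6/(-1)))*9) = 3/(-9 + (((½)*(½)*3)*(2 - 6*(-1)))*9) = 3/(-9 + (3*(2 + 6)/4)*9) = 3/(-9 + ((¾)*8)*9) = 3/(-9 + 6*9) = 3/(-9 + 54) = 3/45 = 3*(1/45) = 1/15 ≈ 0.066667)
Z = 1917 (Z = 2238 - 321 = 1917)
o + Z = 1/15 + 1917 = 28756/15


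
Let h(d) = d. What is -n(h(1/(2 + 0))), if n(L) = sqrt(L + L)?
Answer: -1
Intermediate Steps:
n(L) = sqrt(2)*sqrt(L) (n(L) = sqrt(2*L) = sqrt(2)*sqrt(L))
-n(h(1/(2 + 0))) = -sqrt(2)*sqrt(1/(2 + 0)) = -sqrt(2)*sqrt(1/2) = -sqrt(2)*sqrt(2)/2 = -1*1 = -1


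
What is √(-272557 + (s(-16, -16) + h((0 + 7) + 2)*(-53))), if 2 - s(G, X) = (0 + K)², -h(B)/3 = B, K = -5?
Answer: I*√271149 ≈ 520.72*I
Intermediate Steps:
h(B) = -3*B
s(G, X) = -23 (s(G, X) = 2 - (0 - 5)² = 2 - 1*(-5)² = 2 - 1*25 = 2 - 25 = -23)
√(-272557 + (s(-16, -16) + h((0 + 7) + 2)*(-53))) = √(-272557 + (-23 - 3*((0 + 7) + 2)*(-53))) = √(-272557 + (-23 - 3*(7 + 2)*(-53))) = √(-272557 + (-23 - 3*9*(-53))) = √(-272557 + (-23 - 27*(-53))) = √(-272557 + (-23 + 1431)) = √(-272557 + 1408) = √(-271149) = I*√271149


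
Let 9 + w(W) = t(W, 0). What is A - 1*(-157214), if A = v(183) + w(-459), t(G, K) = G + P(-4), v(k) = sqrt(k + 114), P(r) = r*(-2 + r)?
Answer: 156770 + 3*sqrt(33) ≈ 1.5679e+5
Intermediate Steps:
v(k) = sqrt(114 + k)
t(G, K) = 24 + G (t(G, K) = G - 4*(-2 - 4) = G - 4*(-6) = G + 24 = 24 + G)
w(W) = 15 + W (w(W) = -9 + (24 + W) = 15 + W)
A = -444 + 3*sqrt(33) (A = sqrt(114 + 183) + (15 - 459) = sqrt(297) - 444 = 3*sqrt(33) - 444 = -444 + 3*sqrt(33) ≈ -426.77)
A - 1*(-157214) = (-444 + 3*sqrt(33)) - 1*(-157214) = (-444 + 3*sqrt(33)) + 157214 = 156770 + 3*sqrt(33)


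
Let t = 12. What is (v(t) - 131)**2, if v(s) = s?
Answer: 14161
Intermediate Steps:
(v(t) - 131)**2 = (12 - 131)**2 = (-119)**2 = 14161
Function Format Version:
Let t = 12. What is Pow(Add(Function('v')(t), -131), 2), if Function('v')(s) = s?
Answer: 14161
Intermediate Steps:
Pow(Add(Function('v')(t), -131), 2) = Pow(Add(12, -131), 2) = Pow(-119, 2) = 14161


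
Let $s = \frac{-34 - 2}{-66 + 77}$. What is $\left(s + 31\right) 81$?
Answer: $\frac{24705}{11} \approx 2245.9$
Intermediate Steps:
$s = - \frac{36}{11} \approx -3.2727$
$\left(s + 31\right) 81 = \left(- \frac{36}{11} + 31\right) 81 = \frac{305}{11} \cdot 81 = \frac{24705}{11}$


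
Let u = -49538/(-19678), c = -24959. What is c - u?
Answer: -245596370/9839 ≈ -24962.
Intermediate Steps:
u = 24769/9839 (u = -49538*(-1/19678) = 24769/9839 ≈ 2.5174)
c - u = -24959 - 1*24769/9839 = -24959 - 24769/9839 = -245596370/9839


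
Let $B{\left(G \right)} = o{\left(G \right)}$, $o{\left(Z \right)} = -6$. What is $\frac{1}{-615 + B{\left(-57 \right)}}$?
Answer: $- \frac{1}{621} \approx -0.0016103$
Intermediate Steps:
$B{\left(G \right)} = -6$
$\frac{1}{-615 + B{\left(-57 \right)}} = \frac{1}{-615 - 6} = \frac{1}{-621} = - \frac{1}{621}$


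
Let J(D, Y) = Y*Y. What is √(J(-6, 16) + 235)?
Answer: √491 ≈ 22.159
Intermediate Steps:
J(D, Y) = Y²
√(J(-6, 16) + 235) = √(16² + 235) = √(256 + 235) = √491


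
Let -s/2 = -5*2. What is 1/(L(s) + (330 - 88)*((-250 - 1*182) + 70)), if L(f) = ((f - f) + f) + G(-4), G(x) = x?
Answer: -1/87588 ≈ -1.1417e-5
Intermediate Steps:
s = 20 (s = -(-10)*2 = -2*(-10) = 20)
L(f) = -4 + f (L(f) = ((f - f) + f) - 4 = (0 + f) - 4 = f - 4 = -4 + f)
1/(L(s) + (330 - 88)*((-250 - 1*182) + 70)) = 1/((-4 + 20) + (330 - 88)*((-250 - 1*182) + 70)) = 1/(16 + 242*((-250 - 182) + 70)) = 1/(16 + 242*(-432 + 70)) = 1/(16 + 242*(-362)) = 1/(16 - 87604) = 1/(-87588) = -1/87588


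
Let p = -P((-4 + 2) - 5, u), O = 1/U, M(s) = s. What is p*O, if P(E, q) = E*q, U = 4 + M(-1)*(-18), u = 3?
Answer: 21/22 ≈ 0.95455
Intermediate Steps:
U = 22 (U = 4 - 1*(-18) = 4 + 18 = 22)
O = 1/22 ≈ 0.045455
p = 21 (p = -((-4 + 2) - 5)*3 = -(-2 - 5)*3 = -(-7)*3 = -1*(-21) = 21)
p*O = 21*(1/22) = 21/22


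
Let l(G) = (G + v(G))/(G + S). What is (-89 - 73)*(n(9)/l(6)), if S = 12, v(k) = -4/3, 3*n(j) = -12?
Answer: 17496/7 ≈ 2499.4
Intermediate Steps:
n(j) = -4 (n(j) = (⅓)*(-12) = -4)
v(k) = -4/3 (v(k) = -4*⅓ = -4/3)
l(G) = (-4/3 + G)/(12 + G) (l(G) = (G - 4/3)/(G + 12) = (-4/3 + G)/(12 + G))
(-89 - 73)*(n(9)/l(6)) = (-89 - 73)*(-4*(12 + 6)/(-4/3 + 6)) = -(-648)/((14/3)/18) = -(-648)/((1/18)*(14/3)) = -(-648)/7/27 = -(-648)*27/7 = -162*(-108/7) = 17496/7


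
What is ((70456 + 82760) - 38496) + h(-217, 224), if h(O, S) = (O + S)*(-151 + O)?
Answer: 112144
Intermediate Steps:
h(O, S) = (-151 + O)*(O + S)
((70456 + 82760) - 38496) + h(-217, 224) = ((70456 + 82760) - 38496) + ((-217)² - 151*(-217) - 151*224 - 217*224) = (153216 - 38496) + (47089 + 32767 - 33824 - 48608) = 114720 - 2576 = 112144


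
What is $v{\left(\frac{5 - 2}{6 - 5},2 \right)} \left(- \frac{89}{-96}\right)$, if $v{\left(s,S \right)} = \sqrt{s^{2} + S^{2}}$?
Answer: $\frac{89 \sqrt{13}}{96} \approx 3.3426$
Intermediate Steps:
$v{\left(s,S \right)} = \sqrt{S^{2} + s^{2}}$
$v{\left(\frac{5 - 2}{6 - 5},2 \right)} \left(- \frac{89}{-96}\right) = \sqrt{2^{2} + \left(\frac{5 - 2}{6 - 5}\right)^{2}} \left(- \frac{89}{-96}\right) = \sqrt{4 + \left(\frac{3}{1}\right)^{2}} \left(\left(-89\right) \left(- \frac{1}{96}\right)\right) = \sqrt{4 + \left(3 \cdot 1\right)^{2}} \cdot \frac{89}{96} = \sqrt{4 + 3^{2}} \cdot \frac{89}{96} = \sqrt{4 + 9} \cdot \frac{89}{96} = \sqrt{13} \cdot \frac{89}{96} = \frac{89 \sqrt{13}}{96}$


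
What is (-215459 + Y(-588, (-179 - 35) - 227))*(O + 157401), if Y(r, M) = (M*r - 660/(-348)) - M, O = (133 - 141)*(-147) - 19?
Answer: 203662201470/29 ≈ 7.0228e+9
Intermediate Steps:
O = 1157 (O = -8*(-147) - 19 = 1176 - 19 = 1157)
Y(r, M) = 55/29 - M + M*r (Y(r, M) = (M*r - 660*(-1/348)) - M = (M*r + 55/29) - M = (55/29 + M*r) - M = 55/29 - M + M*r)
(-215459 + Y(-588, (-179 - 35) - 227))*(O + 157401) = (-215459 + (55/29 - ((-179 - 35) - 227) + ((-179 - 35) - 227)*(-588)))*(1157 + 157401) = (-215459 + (55/29 - (-214 - 227) + (-214 - 227)*(-588)))*158558 = (-215459 + (55/29 - 1*(-441) - 441*(-588)))*158558 = (-215459 + (55/29 + 441 + 259308))*158558 = (-215459 + 7532776/29)*158558 = (1284465/29)*158558 = 203662201470/29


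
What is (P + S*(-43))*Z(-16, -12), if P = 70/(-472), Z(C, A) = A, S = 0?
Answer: 105/59 ≈ 1.7797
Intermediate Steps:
P = -35/236 (P = 70*(-1/472) = -35/236 ≈ -0.14831)
(P + S*(-43))*Z(-16, -12) = (-35/236 + 0*(-43))*(-12) = (-35/236 + 0)*(-12) = -35/236*(-12) = 105/59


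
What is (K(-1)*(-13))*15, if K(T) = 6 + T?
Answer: -975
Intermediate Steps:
(K(-1)*(-13))*15 = ((6 - 1)*(-13))*15 = (5*(-13))*15 = -65*15 = -975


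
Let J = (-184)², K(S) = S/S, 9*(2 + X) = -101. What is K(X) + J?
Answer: 33857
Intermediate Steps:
X = -119/9 (X = -2 + (⅑)*(-101) = -2 - 101/9 = -119/9 ≈ -13.222)
K(S) = 1
J = 33856
K(X) + J = 1 + 33856 = 33857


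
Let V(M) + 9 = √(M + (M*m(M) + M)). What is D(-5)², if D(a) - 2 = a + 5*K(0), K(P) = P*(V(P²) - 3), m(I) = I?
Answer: 9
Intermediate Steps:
V(M) = -9 + √(M² + 2*M) (V(M) = -9 + √(M + (M*M + M)) = -9 + √(M + (M² + M)) = -9 + √(M + (M + M²)) = -9 + √(M² + 2*M))
K(P) = P*(-12 + √(P²*(2 + P²))) (K(P) = P*((-9 + √(P²*(2 + P²))) - 3) = P*(-12 + √(P²*(2 + P²))))
D(a) = 2 + a (D(a) = 2 + (a + 5*(0*(-12 + √(0²*(2 + 0²))))) = 2 + (a + 5*(0*(-12 + √(0*(2 + 0))))) = 2 + (a + 5*(0*(-12 + √(0*2)))) = 2 + (a + 5*(0*(-12 + √0))) = 2 + (a + 5*(0*(-12 + 0))) = 2 + (a + 5*(0*(-12))) = 2 + (a + 5*0) = 2 + (a + 0) = 2 + a)
D(-5)² = (2 - 5)² = (-3)² = 9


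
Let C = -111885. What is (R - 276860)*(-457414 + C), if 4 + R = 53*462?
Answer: 143678543022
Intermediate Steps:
R = 24482 (R = -4 + 53*462 = -4 + 24486 = 24482)
(R - 276860)*(-457414 + C) = (24482 - 276860)*(-457414 - 111885) = -252378*(-569299) = 143678543022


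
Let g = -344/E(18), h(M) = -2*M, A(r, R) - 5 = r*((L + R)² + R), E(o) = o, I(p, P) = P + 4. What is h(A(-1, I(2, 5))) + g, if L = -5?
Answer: 188/9 ≈ 20.889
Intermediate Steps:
I(p, P) = 4 + P
A(r, R) = 5 + r*(R + (-5 + R)²) (A(r, R) = 5 + r*((-5 + R)² + R) = 5 + r*(R + (-5 + R)²))
g = -172/9 (g = -344/18 = -344*1/18 = -172/9 ≈ -19.111)
h(A(-1, I(2, 5))) + g = -2*(5 + (4 + 5)*(-1) - (-5 + (4 + 5))²) - 172/9 = -2*(5 + 9*(-1) - (-5 + 9)²) - 172/9 = -2*(5 - 9 - 1*4²) - 172/9 = -2*(5 - 9 - 1*16) - 172/9 = -2*(5 - 9 - 16) - 172/9 = -2*(-20) - 172/9 = 40 - 172/9 = 188/9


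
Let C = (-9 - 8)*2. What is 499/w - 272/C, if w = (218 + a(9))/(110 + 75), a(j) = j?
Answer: 94131/227 ≈ 414.67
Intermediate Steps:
C = -34 (C = -17*2 = -34)
w = 227/185 (w = (218 + 9)/(110 + 75) = 227/185 ≈ 1.2270)
499/w - 272/C = 499/(227/185) - 272/(-34) = 499*(185/227) - 272*(-1/34) = 92315/227 + 8 = 94131/227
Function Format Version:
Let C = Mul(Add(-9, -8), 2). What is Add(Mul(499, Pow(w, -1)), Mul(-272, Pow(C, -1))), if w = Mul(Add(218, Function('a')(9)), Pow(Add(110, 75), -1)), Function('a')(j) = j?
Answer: Rational(94131, 227) ≈ 414.67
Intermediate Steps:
C = -34 (C = Mul(-17, 2) = -34)
w = Rational(227, 185) (w = Mul(Add(218, 9), Pow(Add(110, 75), -1)) = Mul(227, Pow(185, -1)) = Mul(227, Rational(1, 185)) = Rational(227, 185) ≈ 1.2270)
Add(Mul(499, Pow(w, -1)), Mul(-272, Pow(C, -1))) = Add(Mul(499, Pow(Rational(227, 185), -1)), Mul(-272, Pow(-34, -1))) = Add(Mul(499, Rational(185, 227)), Mul(-272, Rational(-1, 34))) = Add(Rational(92315, 227), 8) = Rational(94131, 227)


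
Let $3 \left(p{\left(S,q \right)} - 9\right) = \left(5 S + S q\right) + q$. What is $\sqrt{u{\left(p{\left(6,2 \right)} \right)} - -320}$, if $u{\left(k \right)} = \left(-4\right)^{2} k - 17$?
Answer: $\frac{\sqrt{6135}}{3} \approx 26.109$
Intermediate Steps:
$p{\left(S,q \right)} = 9 + \frac{q}{3} + \frac{5 S}{3} + \frac{S q}{3}$ ($p{\left(S,q \right)} = 9 + \frac{\left(5 S + S q\right) + q}{3} = 9 + \frac{q + 5 S + S q}{3} = 9 + \left(\frac{q}{3} + \frac{5 S}{3} + \frac{S q}{3}\right) = 9 + \frac{q}{3} + \frac{5 S}{3} + \frac{S q}{3}$)
$u{\left(k \right)} = -17 + 16 k$ ($u{\left(k \right)} = 16 k - 17 = -17 + 16 k$)
$\sqrt{u{\left(p{\left(6,2 \right)} \right)} - -320} = \sqrt{\left(-17 + 16 \left(9 + \frac{1}{3} \cdot 2 + \frac{5}{3} \cdot 6 + \frac{1}{3} \cdot 6 \cdot 2\right)\right) - -320} = \sqrt{\left(-17 + 16 \left(9 + \frac{2}{3} + 10 + 4\right)\right) + 320} = \sqrt{\left(-17 + 16 \cdot \frac{71}{3}\right) + 320} = \sqrt{\left(-17 + \frac{1136}{3}\right) + 320} = \sqrt{\frac{1085}{3} + 320} = \sqrt{\frac{2045}{3}} = \frac{\sqrt{6135}}{3}$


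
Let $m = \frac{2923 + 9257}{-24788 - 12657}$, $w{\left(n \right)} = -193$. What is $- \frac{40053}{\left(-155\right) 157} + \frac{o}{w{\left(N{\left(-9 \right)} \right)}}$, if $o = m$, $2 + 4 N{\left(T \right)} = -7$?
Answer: $\frac{57950965041}{35173249295} \approx 1.6476$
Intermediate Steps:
$N{\left(T \right)} = - \frac{9}{4}$ ($N{\left(T \right)} = - \frac{1}{2} + \frac{1}{4} \left(-7\right) = - \frac{1}{2} - \frac{7}{4} = - \frac{9}{4}$)
$m = - \frac{2436}{7489}$ ($m = \frac{12180}{-37445} = 12180 \left(- \frac{1}{37445}\right) = - \frac{2436}{7489} \approx -0.32528$)
$o = - \frac{2436}{7489} \approx -0.32528$
$- \frac{40053}{\left(-155\right) 157} + \frac{o}{w{\left(N{\left(-9 \right)} \right)}} = - \frac{40053}{\left(-155\right) 157} - \frac{2436}{7489 \left(-193\right)} = - \frac{40053}{-24335} - - \frac{2436}{1445377} = \left(-40053\right) \left(- \frac{1}{24335}\right) + \frac{2436}{1445377} = \frac{40053}{24335} + \frac{2436}{1445377} = \frac{57950965041}{35173249295}$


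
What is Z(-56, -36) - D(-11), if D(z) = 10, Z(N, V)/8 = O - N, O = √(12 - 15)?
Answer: 438 + 8*I*√3 ≈ 438.0 + 13.856*I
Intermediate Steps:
O = I*√3 (O = √(-3) = I*√3 ≈ 1.732*I)
Z(N, V) = -8*N + 8*I*√3 (Z(N, V) = 8*(I*√3 - N) = 8*(-N + I*√3) = -8*N + 8*I*√3)
Z(-56, -36) - D(-11) = (-8*(-56) + 8*I*√3) - 1*10 = (448 + 8*I*√3) - 10 = 438 + 8*I*√3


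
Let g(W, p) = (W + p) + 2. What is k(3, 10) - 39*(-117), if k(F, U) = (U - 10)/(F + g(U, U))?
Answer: 4563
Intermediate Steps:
g(W, p) = 2 + W + p
k(F, U) = (-10 + U)/(2 + F + 2*U) (k(F, U) = (U - 10)/(F + (2 + U + U)) = (-10 + U)/(F + (2 + 2*U)) = (-10 + U)/(2 + F + 2*U))
k(3, 10) - 39*(-117) = (-10 + 10)/(2 + 3 + 2*10) - 39*(-117) = 0/(2 + 3 + 20) + 4563 = 0/25 + 4563 = (1/25)*0 + 4563 = 0 + 4563 = 4563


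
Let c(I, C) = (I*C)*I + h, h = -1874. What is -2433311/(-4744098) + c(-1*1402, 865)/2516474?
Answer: 85875053701243/127004247558 ≈ 676.16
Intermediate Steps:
c(I, C) = -1874 + C*I**2 (c(I, C) = (I*C)*I - 1874 = (C*I)*I - 1874 = C*I**2 - 1874 = -1874 + C*I**2)
-2433311/(-4744098) + c(-1*1402, 865)/2516474 = -2433311/(-4744098) + (-1874 + 865*(-1*1402)**2)/2516474 = -2433311*(-1/4744098) + (-1874 + 865*(-1402)**2)*(1/2516474) = 2433311/4744098 + (-1874 + 865*1965604)*(1/2516474) = 2433311/4744098 + (-1874 + 1700247460)*(1/2516474) = 2433311/4744098 + 1700245586*(1/2516474) = 2433311/4744098 + 18087719/26771 = 85875053701243/127004247558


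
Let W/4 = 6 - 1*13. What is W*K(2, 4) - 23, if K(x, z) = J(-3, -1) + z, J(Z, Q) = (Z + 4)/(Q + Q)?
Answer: -121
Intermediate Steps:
J(Z, Q) = (4 + Z)/(2*Q) (J(Z, Q) = (4 + Z)/((2*Q)) = (4 + Z)*(1/(2*Q)) = (4 + Z)/(2*Q))
W = -28 (W = 4*(6 - 1*13) = 4*(6 - 13) = 4*(-7) = -28)
K(x, z) = -½ + z (K(x, z) = (½)*(4 - 3)/(-1) + z = (½)*(-1)*1 + z = -½ + z)
W*K(2, 4) - 23 = -28*(-½ + 4) - 23 = -28*7/2 - 23 = -98 - 23 = -121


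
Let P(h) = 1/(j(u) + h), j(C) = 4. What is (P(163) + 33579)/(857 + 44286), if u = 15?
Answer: 5607694/7538881 ≈ 0.74384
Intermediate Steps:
P(h) = 1/(4 + h)
(P(163) + 33579)/(857 + 44286) = (1/(4 + 163) + 33579)/(857 + 44286) = (1/167 + 33579)/45143 = (1/167 + 33579)*(1/45143) = (5607694/167)*(1/45143) = 5607694/7538881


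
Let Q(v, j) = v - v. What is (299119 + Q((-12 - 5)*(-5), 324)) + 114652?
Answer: 413771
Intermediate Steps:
Q(v, j) = 0
(299119 + Q((-12 - 5)*(-5), 324)) + 114652 = (299119 + 0) + 114652 = 299119 + 114652 = 413771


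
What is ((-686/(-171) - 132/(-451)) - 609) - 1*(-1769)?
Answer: 8162938/7011 ≈ 1164.3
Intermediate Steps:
((-686/(-171) - 132/(-451)) - 609) - 1*(-1769) = ((-686*(-1/171) - 132*(-1/451)) - 609) + 1769 = ((686/171 + 12/41) - 609) + 1769 = (30178/7011 - 609) + 1769 = -4239521/7011 + 1769 = 8162938/7011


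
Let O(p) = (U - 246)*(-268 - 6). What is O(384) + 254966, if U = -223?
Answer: 383472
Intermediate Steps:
O(p) = 128506 (O(p) = (-223 - 246)*(-268 - 6) = -469*(-274) = 128506)
O(384) + 254966 = 128506 + 254966 = 383472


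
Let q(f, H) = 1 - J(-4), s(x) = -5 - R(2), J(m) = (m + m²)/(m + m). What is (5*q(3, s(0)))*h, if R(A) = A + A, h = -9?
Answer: -225/2 ≈ -112.50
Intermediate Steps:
R(A) = 2*A
J(m) = (m + m²)/(2*m) (J(m) = (m + m²)/((2*m)) = (m + m²)*(1/(2*m)) = (m + m²)/(2*m))
s(x) = -9 (s(x) = -5 - 2*2 = -5 - 1*4 = -5 - 4 = -9)
q(f, H) = 5/2 (q(f, H) = 1 - (½ + (½)*(-4)) = 1 - (½ - 2) = 1 - 1*(-3/2) = 1 + 3/2 = 5/2)
(5*q(3, s(0)))*h = (5*(5/2))*(-9) = (25/2)*(-9) = -225/2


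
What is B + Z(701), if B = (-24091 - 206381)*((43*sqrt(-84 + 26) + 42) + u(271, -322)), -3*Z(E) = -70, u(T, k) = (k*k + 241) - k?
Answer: -72107083154/3 - 9910296*I*sqrt(58) ≈ -2.4036e+10 - 7.5475e+7*I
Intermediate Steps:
u(T, k) = 241 + k**2 - k (u(T, k) = (k**2 + 241) - k = (241 + k**2) - k = 241 + k**2 - k)
Z(E) = 70/3 (Z(E) = -1/3*(-70) = 70/3)
B = -24035694408 - 9910296*I*sqrt(58) (B = (-24091 - 206381)*((43*sqrt(-84 + 26) + 42) + (241 + (-322)**2 - 1*(-322))) = -230472*((43*sqrt(-58) + 42) + (241 + 103684 + 322)) = -230472*((43*(I*sqrt(58)) + 42) + 104247) = -230472*((43*I*sqrt(58) + 42) + 104247) = -230472*((42 + 43*I*sqrt(58)) + 104247) = -230472*(104289 + 43*I*sqrt(58)) = -24035694408 - 9910296*I*sqrt(58) ≈ -2.4036e+10 - 7.5475e+7*I)
B + Z(701) = (-24035694408 - 9910296*I*sqrt(58)) + 70/3 = -72107083154/3 - 9910296*I*sqrt(58)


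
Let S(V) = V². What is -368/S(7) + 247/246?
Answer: -78425/12054 ≈ -6.5061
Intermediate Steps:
-368/S(7) + 247/246 = -368/(7²) + 247/246 = -368/49 + 247*(1/246) = -368*1/49 + 247/246 = -368/49 + 247/246 = -78425/12054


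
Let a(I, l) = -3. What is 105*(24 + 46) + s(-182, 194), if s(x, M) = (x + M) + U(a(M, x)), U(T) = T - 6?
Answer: 7353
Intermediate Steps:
U(T) = -6 + T
s(x, M) = -9 + M + x (s(x, M) = (x + M) + (-6 - 3) = (M + x) - 9 = -9 + M + x)
105*(24 + 46) + s(-182, 194) = 105*(24 + 46) + (-9 + 194 - 182) = 105*70 + 3 = 7350 + 3 = 7353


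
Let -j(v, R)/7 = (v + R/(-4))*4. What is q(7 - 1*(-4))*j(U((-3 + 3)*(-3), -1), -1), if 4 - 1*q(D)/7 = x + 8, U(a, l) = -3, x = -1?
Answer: -1617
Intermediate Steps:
j(v, R) = -28*v + 7*R (j(v, R) = -7*(v + R/(-4))*4 = -7*(v + R*(-¼))*4 = -7*(v - R/4)*4 = -7*(-R + 4*v) = -28*v + 7*R)
q(D) = -21 (q(D) = 28 - 7*(-1 + 8) = 28 - 7*7 = 28 - 49 = -21)
q(7 - 1*(-4))*j(U((-3 + 3)*(-3), -1), -1) = -21*(-28*(-3) + 7*(-1)) = -21*(84 - 7) = -21*77 = -1617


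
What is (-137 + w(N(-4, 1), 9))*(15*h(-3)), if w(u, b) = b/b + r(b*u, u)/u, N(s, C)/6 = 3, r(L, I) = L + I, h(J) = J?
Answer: 5670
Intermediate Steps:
r(L, I) = I + L
N(s, C) = 18 (N(s, C) = 6*3 = 18)
w(u, b) = 1 + (u + b*u)/u (w(u, b) = b/b + (u + b*u)/u = 1 + (u + b*u)/u)
(-137 + w(N(-4, 1), 9))*(15*h(-3)) = (-137 + (2 + 9))*(15*(-3)) = (-137 + 11)*(-45) = -126*(-45) = 5670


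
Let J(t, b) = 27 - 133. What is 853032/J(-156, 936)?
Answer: -426516/53 ≈ -8047.5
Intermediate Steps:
J(t, b) = -106
853032/J(-156, 936) = 853032/(-106) = 853032*(-1/106) = -426516/53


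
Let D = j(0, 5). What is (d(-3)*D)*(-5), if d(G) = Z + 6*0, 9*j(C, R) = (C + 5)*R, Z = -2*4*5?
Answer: 5000/9 ≈ 555.56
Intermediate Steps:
Z = -40 (Z = -8*5 = -40)
j(C, R) = R*(5 + C)/9 (j(C, R) = ((C + 5)*R)/9 = ((5 + C)*R)/9 = (R*(5 + C))/9 = R*(5 + C)/9)
d(G) = -40 (d(G) = -40 + 6*0 = -40 + 0 = -40)
D = 25/9 (D = (⅑)*5*(5 + 0) = (⅑)*5*5 = 25/9 ≈ 2.7778)
(d(-3)*D)*(-5) = -40*25/9*(-5) = -1000/9*(-5) = 5000/9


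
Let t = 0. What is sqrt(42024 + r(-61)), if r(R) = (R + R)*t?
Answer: 2*sqrt(10506) ≈ 205.00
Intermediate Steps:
r(R) = 0 (r(R) = (R + R)*0 = (2*R)*0 = 0)
sqrt(42024 + r(-61)) = sqrt(42024 + 0) = sqrt(42024) = 2*sqrt(10506)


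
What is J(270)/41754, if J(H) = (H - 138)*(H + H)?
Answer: 11880/6959 ≈ 1.7071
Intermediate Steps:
J(H) = 2*H*(-138 + H) (J(H) = (-138 + H)*(2*H) = 2*H*(-138 + H))
J(270)/41754 = (2*270*(-138 + 270))/41754 = (2*270*132)*(1/41754) = 71280*(1/41754) = 11880/6959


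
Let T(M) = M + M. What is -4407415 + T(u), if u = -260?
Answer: -4407935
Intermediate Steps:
T(M) = 2*M
-4407415 + T(u) = -4407415 + 2*(-260) = -4407415 - 520 = -4407935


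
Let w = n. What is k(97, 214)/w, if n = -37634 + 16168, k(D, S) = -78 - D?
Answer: 175/21466 ≈ 0.0081524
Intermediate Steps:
n = -21466
w = -21466
k(97, 214)/w = (-78 - 1*97)/(-21466) = (-78 - 97)*(-1/21466) = -175*(-1/21466) = 175/21466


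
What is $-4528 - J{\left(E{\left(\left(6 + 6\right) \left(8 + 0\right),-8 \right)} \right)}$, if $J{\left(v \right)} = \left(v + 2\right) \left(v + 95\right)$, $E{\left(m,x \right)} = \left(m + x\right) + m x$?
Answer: $-401158$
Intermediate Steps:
$E{\left(m,x \right)} = m + x + m x$
$J{\left(v \right)} = \left(2 + v\right) \left(95 + v\right)$
$-4528 - J{\left(E{\left(\left(6 + 6\right) \left(8 + 0\right),-8 \right)} \right)} = -4528 - \left(190 + \left(\left(6 + 6\right) \left(8 + 0\right) - 8 + \left(6 + 6\right) \left(8 + 0\right) \left(-8\right)\right)^{2} + 97 \left(\left(6 + 6\right) \left(8 + 0\right) - 8 + \left(6 + 6\right) \left(8 + 0\right) \left(-8\right)\right)\right) = -4528 - \left(190 + \left(12 \cdot 8 - 8 + 12 \cdot 8 \left(-8\right)\right)^{2} + 97 \left(12 \cdot 8 - 8 + 12 \cdot 8 \left(-8\right)\right)\right) = -4528 - \left(190 + \left(96 - 8 + 96 \left(-8\right)\right)^{2} + 97 \left(96 - 8 + 96 \left(-8\right)\right)\right) = -4528 - \left(190 + \left(96 - 8 - 768\right)^{2} + 97 \left(96 - 8 - 768\right)\right) = -4528 - \left(190 + \left(-680\right)^{2} + 97 \left(-680\right)\right) = -4528 - \left(190 + 462400 - 65960\right) = -4528 - 396630 = -401158$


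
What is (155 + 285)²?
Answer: 193600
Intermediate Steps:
(155 + 285)² = 440² = 193600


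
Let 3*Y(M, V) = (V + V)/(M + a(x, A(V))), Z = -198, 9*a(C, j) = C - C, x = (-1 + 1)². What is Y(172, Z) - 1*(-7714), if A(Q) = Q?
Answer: 331669/43 ≈ 7713.2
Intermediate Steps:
x = 0 (x = 0² = 0)
a(C, j) = 0 (a(C, j) = (C - C)/9 = (⅑)*0 = 0)
Y(M, V) = 2*V/(3*M) (Y(M, V) = ((V + V)/(M + 0))/3 = ((2*V)/M)/3 = (2*V/M)/3 = 2*V/(3*M))
Y(172, Z) - 1*(-7714) = (⅔)*(-198)/172 - 1*(-7714) = (⅔)*(-198)*(1/172) + 7714 = -33/43 + 7714 = 331669/43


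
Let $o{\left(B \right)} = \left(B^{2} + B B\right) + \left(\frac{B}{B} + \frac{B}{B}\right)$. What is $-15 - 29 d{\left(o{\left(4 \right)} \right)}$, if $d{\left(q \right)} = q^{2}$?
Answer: $-33539$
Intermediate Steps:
$o{\left(B \right)} = 2 + 2 B^{2}$ ($o{\left(B \right)} = \left(B^{2} + B^{2}\right) + \left(1 + 1\right) = 2 B^{2} + 2 = 2 + 2 B^{2}$)
$-15 - 29 d{\left(o{\left(4 \right)} \right)} = -15 - 29 \left(2 + 2 \cdot 4^{2}\right)^{2} = -15 - 29 \left(2 + 2 \cdot 16\right)^{2} = -15 - 29 \left(2 + 32\right)^{2} = -15 - 29 \cdot 34^{2} = -15 - 33524 = -33539$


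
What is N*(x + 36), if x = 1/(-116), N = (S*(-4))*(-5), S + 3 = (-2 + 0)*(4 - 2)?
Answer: -146125/29 ≈ -5038.8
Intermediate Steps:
S = -7 (S = -3 + (-2 + 0)*(4 - 2) = -3 - 2*2 = -3 - 4 = -7)
N = -140 (N = -7*(-4)*(-5) = 28*(-5) = -140)
x = -1/116 ≈ -0.0086207
N*(x + 36) = -140*(-1/116 + 36) = -140*4175/116 = -146125/29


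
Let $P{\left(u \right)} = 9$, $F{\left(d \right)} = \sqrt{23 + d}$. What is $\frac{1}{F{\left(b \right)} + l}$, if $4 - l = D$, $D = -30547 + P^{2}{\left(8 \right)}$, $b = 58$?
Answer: $\frac{1}{30479} \approx 3.2809 \cdot 10^{-5}$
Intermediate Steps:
$D = -30466$ ($D = -30547 + 9^{2} = -30547 + 81 = -30466$)
$l = 30470$ ($l = 4 - -30466 = 4 + 30466 = 30470$)
$\frac{1}{F{\left(b \right)} + l} = \frac{1}{\sqrt{23 + 58} + 30470} = \frac{1}{\sqrt{81} + 30470} = \frac{1}{9 + 30470} = \frac{1}{30479}$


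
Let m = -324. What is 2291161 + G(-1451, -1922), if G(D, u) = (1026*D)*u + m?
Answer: 2863622209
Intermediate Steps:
G(D, u) = -324 + 1026*D*u (G(D, u) = (1026*D)*u - 324 = 1026*D*u - 324 = -324 + 1026*D*u)
2291161 + G(-1451, -1922) = 2291161 + (-324 + 1026*(-1451)*(-1922)) = 2291161 + (-324 + 2861331372) = 2291161 + 2861331048 = 2863622209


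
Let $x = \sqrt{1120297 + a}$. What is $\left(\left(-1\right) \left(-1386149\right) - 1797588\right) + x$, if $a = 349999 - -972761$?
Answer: $-411439 + \sqrt{2443057} \approx -4.0988 \cdot 10^{5}$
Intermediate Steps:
$a = 1322760$ ($a = 349999 + 972761 = 1322760$)
$x = \sqrt{2443057}$ ($x = \sqrt{1120297 + 1322760} = \sqrt{2443057} \approx 1563.0$)
$\left(\left(-1\right) \left(-1386149\right) - 1797588\right) + x = \left(\left(-1\right) \left(-1386149\right) - 1797588\right) + \sqrt{2443057} = \left(1386149 - 1797588\right) + \sqrt{2443057} = -411439 + \sqrt{2443057}$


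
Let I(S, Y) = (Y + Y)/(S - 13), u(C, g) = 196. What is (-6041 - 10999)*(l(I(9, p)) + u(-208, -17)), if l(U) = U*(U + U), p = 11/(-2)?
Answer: -3597570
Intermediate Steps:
p = -11/2 (p = 11*(-½) = -11/2 ≈ -5.5000)
I(S, Y) = 2*Y/(-13 + S) (I(S, Y) = (2*Y)/(-13 + S) = 2*Y/(-13 + S))
l(U) = 2*U² (l(U) = U*(2*U) = 2*U²)
(-6041 - 10999)*(l(I(9, p)) + u(-208, -17)) = (-6041 - 10999)*(2*(2*(-11/2)/(-13 + 9))² + 196) = -17040*(2*(2*(-11/2)/(-4))² + 196) = -17040*(2*(2*(-11/2)*(-¼))² + 196) = -17040*(2*(11/4)² + 196) = -17040*(2*(121/16) + 196) = -17040*(121/8 + 196) = -17040*1689/8 = -3597570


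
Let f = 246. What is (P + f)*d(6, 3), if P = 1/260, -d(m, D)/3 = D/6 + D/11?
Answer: -3262011/5720 ≈ -570.28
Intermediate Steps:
d(m, D) = -17*D/22 (d(m, D) = -3*(D/6 + D/11) = -17*D/22)
P = 1/260 ≈ 0.0038462
(P + f)*d(6, 3) = (1/260 + 246)*(-17/22*3) = (63961/260)*(-51/22) = -3262011/5720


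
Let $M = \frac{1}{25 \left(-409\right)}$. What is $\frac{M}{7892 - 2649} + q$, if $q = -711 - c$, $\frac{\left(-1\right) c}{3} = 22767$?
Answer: $\frac{3623477933249}{53609675} \approx 67590.0$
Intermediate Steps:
$c = -68301$ ($c = \left(-3\right) 22767 = -68301$)
$M = - \frac{1}{10225}$ ($M = \frac{1}{-10225} = - \frac{1}{10225} \approx -9.7799 \cdot 10^{-5}$)
$q = 67590$ ($q = -711 - -68301 = -711 + 68301 = 67590$)
$\frac{M}{7892 - 2649} + q = - \frac{1}{10225 \left(7892 - 2649\right)} + 67590 = - \frac{1}{10225 \cdot 5243} + 67590 = \left(- \frac{1}{10225}\right) \frac{1}{5243} + 67590 = - \frac{1}{53609675} + 67590 = \frac{3623477933249}{53609675}$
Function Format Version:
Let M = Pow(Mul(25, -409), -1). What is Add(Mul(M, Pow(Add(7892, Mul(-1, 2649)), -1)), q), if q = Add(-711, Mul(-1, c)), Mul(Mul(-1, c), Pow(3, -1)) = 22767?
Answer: Rational(3623477933249, 53609675) ≈ 67590.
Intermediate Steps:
c = -68301 (c = Mul(-3, 22767) = -68301)
M = Rational(-1, 10225) (M = Pow(-10225, -1) = Rational(-1, 10225) ≈ -9.7799e-5)
q = 67590 (q = Add(-711, Mul(-1, -68301)) = Add(-711, 68301) = 67590)
Add(Mul(M, Pow(Add(7892, Mul(-1, 2649)), -1)), q) = Add(Mul(Rational(-1, 10225), Pow(Add(7892, Mul(-1, 2649)), -1)), 67590) = Add(Mul(Rational(-1, 10225), Pow(Add(7892, -2649), -1)), 67590) = Add(Mul(Rational(-1, 10225), Pow(5243, -1)), 67590) = Add(Mul(Rational(-1, 10225), Rational(1, 5243)), 67590) = Add(Rational(-1, 53609675), 67590) = Rational(3623477933249, 53609675)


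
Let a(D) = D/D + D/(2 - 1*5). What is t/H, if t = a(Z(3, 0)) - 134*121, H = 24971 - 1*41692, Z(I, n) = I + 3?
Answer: 705/727 ≈ 0.96974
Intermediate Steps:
Z(I, n) = 3 + I
H = -16721 (H = 24971 - 41692 = -16721)
a(D) = 1 - D/3 (a(D) = 1 + D/(2 - 5) = 1 + D/(-3) = 1 + D*(-1/3) = 1 - D/3)
t = -16215 (t = (1 - (3 + 3)/3) - 134*121 = (1 - 1/3*6) - 16214 = (1 - 2) - 16214 = -1 - 16214 = -16215)
t/H = -16215/(-16721) = -16215*(-1/16721) = 705/727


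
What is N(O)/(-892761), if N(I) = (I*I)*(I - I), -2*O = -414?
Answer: 0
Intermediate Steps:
O = 207 (O = -½*(-414) = 207)
N(I) = 0 (N(I) = I²*0 = 0)
N(O)/(-892761) = 0/(-892761) = 0*(-1/892761) = 0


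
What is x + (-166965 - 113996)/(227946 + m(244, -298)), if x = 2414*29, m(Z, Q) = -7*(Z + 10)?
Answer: 15832836047/226168 ≈ 70005.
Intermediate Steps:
m(Z, Q) = -70 - 7*Z (m(Z, Q) = -7*(10 + Z) = -70 - 7*Z)
x = 70006
x + (-166965 - 113996)/(227946 + m(244, -298)) = 70006 + (-166965 - 113996)/(227946 + (-70 - 7*244)) = 70006 - 280961/(227946 + (-70 - 1708)) = 70006 - 280961/(227946 - 1778) = 70006 - 280961/226168 = 15832836047/226168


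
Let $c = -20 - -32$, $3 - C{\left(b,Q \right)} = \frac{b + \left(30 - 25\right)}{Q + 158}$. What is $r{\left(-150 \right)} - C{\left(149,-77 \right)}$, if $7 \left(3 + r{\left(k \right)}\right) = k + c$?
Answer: $- \frac{13502}{567} \approx -23.813$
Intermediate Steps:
$C{\left(b,Q \right)} = 3 - \frac{5 + b}{158 + Q}$ ($C{\left(b,Q \right)} = 3 - \frac{b + \left(30 - 25\right)}{Q + 158} = 3 - \frac{b + 5}{158 + Q} = 3 - \frac{5 + b}{158 + Q}$)
$c = 12$ ($c = -20 + 32 = 12$)
$r{\left(k \right)} = - \frac{9}{7} + \frac{k}{7}$ ($r{\left(k \right)} = -3 + \frac{k + 12}{7} = -3 + \frac{12 + k}{7} = -3 + \left(\frac{12}{7} + \frac{k}{7}\right) = - \frac{9}{7} + \frac{k}{7}$)
$r{\left(-150 \right)} - C{\left(149,-77 \right)} = \left(- \frac{9}{7} + \frac{1}{7} \left(-150\right)\right) - \frac{469 - 149 + 3 \left(-77\right)}{158 - 77} = \left(- \frac{9}{7} - \frac{150}{7}\right) - \frac{469 - 149 - 231}{81} = - \frac{159}{7} - \frac{1}{81} \cdot 89 = - \frac{159}{7} - \frac{89}{81} = - \frac{13502}{567}$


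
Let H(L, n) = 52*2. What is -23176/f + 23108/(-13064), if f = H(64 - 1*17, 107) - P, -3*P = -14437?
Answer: 145478323/46132250 ≈ 3.1535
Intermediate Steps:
H(L, n) = 104
P = 14437/3 (P = -⅓*(-14437) = 14437/3 ≈ 4812.3)
f = -14125/3 (f = 104 - 1*14437/3 = 104 - 14437/3 = -14125/3 ≈ -4708.3)
-23176/f + 23108/(-13064) = -23176/(-14125/3) + 23108/(-13064) = -23176*(-3/14125) + 23108*(-1/13064) = 69528/14125 - 5777/3266 = 145478323/46132250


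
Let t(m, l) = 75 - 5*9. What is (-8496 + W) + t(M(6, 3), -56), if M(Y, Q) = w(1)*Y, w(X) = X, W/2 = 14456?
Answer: 20446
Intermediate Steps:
W = 28912 (W = 2*14456 = 28912)
M(Y, Q) = Y (M(Y, Q) = 1*Y = Y)
t(m, l) = 30 (t(m, l) = 75 - 1*45 = 75 - 45 = 30)
(-8496 + W) + t(M(6, 3), -56) = (-8496 + 28912) + 30 = 20416 + 30 = 20446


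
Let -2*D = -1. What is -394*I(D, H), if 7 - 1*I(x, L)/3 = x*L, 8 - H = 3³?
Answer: -19503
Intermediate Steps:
H = -19 (H = 8 - 1*3³ = 8 - 1*27 = 8 - 27 = -19)
D = ½ (D = -½*(-1) = ½ ≈ 0.50000)
I(x, L) = 21 - 3*L*x (I(x, L) = 21 - 3*x*L = 21 - 3*L*x)
-394*I(D, H) = -394*(21 - 3*(-19)*½) = -394*(21 + 57/2) = -394*99/2 = -19503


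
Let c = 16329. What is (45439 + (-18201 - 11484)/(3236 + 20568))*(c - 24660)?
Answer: -9010811857701/23804 ≈ -3.7854e+8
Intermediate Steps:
(45439 + (-18201 - 11484)/(3236 + 20568))*(c - 24660) = (45439 + (-18201 - 11484)/(3236 + 20568))*(16329 - 24660) = (45439 - 29685/23804)*(-8331) = (1081600271/23804)*(-8331) = -9010811857701/23804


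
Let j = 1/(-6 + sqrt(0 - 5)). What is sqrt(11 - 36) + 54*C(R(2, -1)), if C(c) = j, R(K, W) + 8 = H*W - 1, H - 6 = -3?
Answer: -324/41 + 5*I - 54*I*sqrt(5)/41 ≈ -7.9024 + 2.0549*I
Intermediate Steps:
H = 3 (H = 6 - 3 = 3)
R(K, W) = -9 + 3*W (R(K, W) = -8 + (3*W - 1) = -8 + (-1 + 3*W) = -9 + 3*W)
j = 1/(-6 + I*sqrt(5)) (j = 1/(-6 + sqrt(-5)) = 1/(-6 + I*sqrt(5)) ≈ -0.14634 - 0.054538*I)
C(c) = -6/41 - I*sqrt(5)/41
sqrt(11 - 36) + 54*C(R(2, -1)) = sqrt(11 - 36) + 54*(-6/41 - I*sqrt(5)/41) = sqrt(-25) + (-324/41 - 54*I*sqrt(5)/41) = 5*I + (-324/41 - 54*I*sqrt(5)/41) = -324/41 + 5*I - 54*I*sqrt(5)/41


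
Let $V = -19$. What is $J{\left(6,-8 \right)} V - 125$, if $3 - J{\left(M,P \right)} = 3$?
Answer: $-125$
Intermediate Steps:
$J{\left(M,P \right)} = 0$ ($J{\left(M,P \right)} = 3 - 3 = 0$)
$J{\left(6,-8 \right)} V - 125 = 0 \left(-19\right) - 125 = 0 - 125 = -125$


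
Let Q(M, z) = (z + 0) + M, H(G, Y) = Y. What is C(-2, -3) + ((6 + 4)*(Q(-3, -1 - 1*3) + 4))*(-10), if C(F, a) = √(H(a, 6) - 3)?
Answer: 300 + √3 ≈ 301.73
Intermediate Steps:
Q(M, z) = M + z (Q(M, z) = z + M = M + z)
C(F, a) = √3 (C(F, a) = √(6 - 3) = √3)
C(-2, -3) + ((6 + 4)*(Q(-3, -1 - 1*3) + 4))*(-10) = √3 + ((6 + 4)*((-3 + (-1 - 1*3)) + 4))*(-10) = √3 + (10*((-3 + (-1 - 3)) + 4))*(-10) = √3 + (10*((-3 - 4) + 4))*(-10) = √3 + (10*(-7 + 4))*(-10) = √3 + (10*(-3))*(-10) = √3 - 30*(-10) = √3 + 300 = 300 + √3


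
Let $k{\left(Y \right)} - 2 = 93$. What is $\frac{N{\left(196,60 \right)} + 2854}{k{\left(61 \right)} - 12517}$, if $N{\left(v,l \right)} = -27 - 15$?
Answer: $- \frac{1406}{6211} \approx -0.22637$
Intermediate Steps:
$N{\left(v,l \right)} = -42$ ($N{\left(v,l \right)} = -27 - 15 = -42$)
$k{\left(Y \right)} = 95$ ($k{\left(Y \right)} = 2 + 93 = 95$)
$\frac{N{\left(196,60 \right)} + 2854}{k{\left(61 \right)} - 12517} = \frac{-42 + 2854}{95 - 12517} = \frac{2812}{-12422} = 2812 \left(- \frac{1}{12422}\right) = - \frac{1406}{6211}$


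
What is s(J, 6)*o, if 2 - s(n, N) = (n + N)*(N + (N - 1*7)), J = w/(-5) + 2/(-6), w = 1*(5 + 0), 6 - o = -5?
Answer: -704/3 ≈ -234.67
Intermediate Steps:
o = 11 (o = 6 - 1*(-5) = 6 + 5 = 11)
w = 5 (w = 1*5 = 5)
J = -4/3 (J = 5/(-5) + 2/(-6) = 5*(-⅕) + 2*(-⅙) = -1 - ⅓ = -4/3 ≈ -1.3333)
s(n, N) = 2 - (-7 + 2*N)*(N + n) (s(n, N) = 2 - (n + N)*(N + (N - 1*7)) = 2 - (N + n)*(N + (N - 7)) = 2 - (N + n)*(N + (-7 + N)) = 2 - (N + n)*(-7 + 2*N) = 2 - (-7 + 2*N)*(N + n))
s(J, 6)*o = (2 - 2*6² + 7*6 + 7*(-4/3) - 2*6*(-4/3))*11 = (2 - 2*36 + 42 - 28/3 + 16)*11 = (2 - 72 + 42 - 28/3 + 16)*11 = -64/3*11 = -704/3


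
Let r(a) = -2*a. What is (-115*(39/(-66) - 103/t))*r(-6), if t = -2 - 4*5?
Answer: -62100/11 ≈ -5645.5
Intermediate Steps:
t = -22 (t = -2 - 20 = -22)
(-115*(39/(-66) - 103/t))*r(-6) = (-115*(39/(-66) - 103/(-22)))*(-2*(-6)) = -115*(39*(-1/66) - 103*(-1/22))*12 = -115*(-13/22 + 103/22)*12 = -115*45/11*12 = -5175/11*12 = -62100/11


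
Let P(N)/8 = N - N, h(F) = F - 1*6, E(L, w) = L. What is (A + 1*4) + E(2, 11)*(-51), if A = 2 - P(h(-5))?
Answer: -96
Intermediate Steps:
h(F) = -6 + F (h(F) = F - 6 = -6 + F)
P(N) = 0 (P(N) = 8*(N - N) = 8*0 = 0)
A = 2 (A = 2 - 1*0 = 2 + 0 = 2)
(A + 1*4) + E(2, 11)*(-51) = (2 + 1*4) + 2*(-51) = (2 + 4) - 102 = 6 - 102 = -96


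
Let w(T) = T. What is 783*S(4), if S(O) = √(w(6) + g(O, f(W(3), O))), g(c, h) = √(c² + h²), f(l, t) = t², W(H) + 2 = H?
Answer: 783*√(6 + 4*√17) ≈ 3713.5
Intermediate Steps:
W(H) = -2 + H
S(O) = √(6 + √(O² + O⁴)) (S(O) = √(6 + √(O² + (O²)²)) = √(6 + √(O² + O⁴)))
783*S(4) = 783*√(6 + √(4² + 4⁴)) = 783*√(6 + √(16 + 256)) = 783*√(6 + √272) = 783*√(6 + 4*√17)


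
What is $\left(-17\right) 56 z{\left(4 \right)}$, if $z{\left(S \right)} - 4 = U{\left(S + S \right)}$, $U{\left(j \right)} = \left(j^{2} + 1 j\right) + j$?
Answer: $-79968$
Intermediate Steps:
$U{\left(j \right)} = j^{2} + 2 j$ ($U{\left(j \right)} = \left(j^{2} + j\right) + j = \left(j + j^{2}\right) + j = j^{2} + 2 j$)
$z{\left(S \right)} = 4 + 2 S \left(2 + 2 S\right)$ ($z{\left(S \right)} = 4 + \left(S + S\right) \left(2 + \left(S + S\right)\right) = 4 + 2 S \left(2 + 2 S\right)$)
$\left(-17\right) 56 z{\left(4 \right)} = \left(-17\right) 56 \left(4 + 4 \cdot 4 \left(1 + 4\right)\right) = - 952 \left(4 + 4 \cdot 4 \cdot 5\right) = - 952 \left(4 + 80\right) = \left(-952\right) 84 = -79968$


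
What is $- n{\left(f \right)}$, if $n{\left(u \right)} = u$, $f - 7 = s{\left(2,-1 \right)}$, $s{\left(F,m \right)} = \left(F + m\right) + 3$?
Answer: $-11$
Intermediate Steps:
$s{\left(F,m \right)} = 3 + F + m$
$f = 11$ ($f = 7 + \left(3 + 2 - 1\right) = 7 + 4 = 11$)
$- n{\left(f \right)} = \left(-1\right) 11 = -11$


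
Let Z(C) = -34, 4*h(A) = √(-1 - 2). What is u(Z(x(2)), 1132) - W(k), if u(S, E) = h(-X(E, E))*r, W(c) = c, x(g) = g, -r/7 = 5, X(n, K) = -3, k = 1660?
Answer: -1660 - 35*I*√3/4 ≈ -1660.0 - 15.155*I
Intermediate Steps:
r = -35 (r = -7*5 = -35)
h(A) = I*√3/4 (h(A) = √(-1 - 2)/4 = √(-3)/4 = (I*√3)/4 = I*√3/4)
u(S, E) = -35*I*√3/4 (u(S, E) = (I*√3/4)*(-35) = -35*I*√3/4)
u(Z(x(2)), 1132) - W(k) = -35*I*√3/4 - 1*1660 = -35*I*√3/4 - 1660 = -1660 - 35*I*√3/4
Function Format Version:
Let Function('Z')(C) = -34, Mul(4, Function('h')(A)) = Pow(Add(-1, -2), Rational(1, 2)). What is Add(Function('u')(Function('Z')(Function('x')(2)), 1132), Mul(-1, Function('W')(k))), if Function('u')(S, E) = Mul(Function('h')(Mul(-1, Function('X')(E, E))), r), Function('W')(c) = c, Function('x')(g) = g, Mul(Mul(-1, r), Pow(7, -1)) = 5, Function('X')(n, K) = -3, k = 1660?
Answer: Add(-1660, Mul(Rational(-35, 4), I, Pow(3, Rational(1, 2)))) ≈ Add(-1660.0, Mul(-15.155, I))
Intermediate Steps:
r = -35 (r = Mul(-7, 5) = -35)
Function('h')(A) = Mul(Rational(1, 4), I, Pow(3, Rational(1, 2))) (Function('h')(A) = Mul(Rational(1, 4), Pow(Add(-1, -2), Rational(1, 2))) = Mul(Rational(1, 4), Pow(-3, Rational(1, 2))) = Mul(Rational(1, 4), Mul(I, Pow(3, Rational(1, 2)))) = Mul(Rational(1, 4), I, Pow(3, Rational(1, 2))))
Function('u')(S, E) = Mul(Rational(-35, 4), I, Pow(3, Rational(1, 2))) (Function('u')(S, E) = Mul(Mul(Rational(1, 4), I, Pow(3, Rational(1, 2))), -35) = Mul(Rational(-35, 4), I, Pow(3, Rational(1, 2))))
Add(Function('u')(Function('Z')(Function('x')(2)), 1132), Mul(-1, Function('W')(k))) = Add(Mul(Rational(-35, 4), I, Pow(3, Rational(1, 2))), Mul(-1, 1660)) = Add(Mul(Rational(-35, 4), I, Pow(3, Rational(1, 2))), -1660) = Add(-1660, Mul(Rational(-35, 4), I, Pow(3, Rational(1, 2))))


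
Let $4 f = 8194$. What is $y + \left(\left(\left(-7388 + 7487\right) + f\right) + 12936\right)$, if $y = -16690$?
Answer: $- \frac{3213}{2} \approx -1606.5$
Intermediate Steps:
$f = \frac{4097}{2}$ ($f = \frac{1}{4} \cdot 8194 = \frac{4097}{2} \approx 2048.5$)
$y + \left(\left(\left(-7388 + 7487\right) + f\right) + 12936\right) = -16690 + \left(\left(\left(-7388 + 7487\right) + \frac{4097}{2}\right) + 12936\right) = -16690 + \left(\left(99 + \frac{4097}{2}\right) + 12936\right) = -16690 + \left(\frac{4295}{2} + 12936\right) = -16690 + \frac{30167}{2} = - \frac{3213}{2}$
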